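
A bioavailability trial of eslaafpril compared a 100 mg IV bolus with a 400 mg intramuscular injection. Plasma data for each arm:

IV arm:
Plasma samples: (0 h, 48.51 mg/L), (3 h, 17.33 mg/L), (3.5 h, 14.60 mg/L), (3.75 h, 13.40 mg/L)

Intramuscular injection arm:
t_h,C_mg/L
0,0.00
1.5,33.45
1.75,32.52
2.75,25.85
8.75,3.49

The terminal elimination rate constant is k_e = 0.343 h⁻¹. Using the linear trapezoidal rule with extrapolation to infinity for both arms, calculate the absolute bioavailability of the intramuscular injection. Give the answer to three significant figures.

F = 0.269

Trapezoidal AUC_0→3.75 (IV):
  [0→3]: (48.51+17.33)/2 × 3 = 98.76
  [3→3.5]: (17.33+14.60)/2 × 0.5 = 7.9825
  [3.5→3.75]: (14.60+13.40)/2 × 0.25 = 3.5
  Sum = 110.2425 mg/L·h
IV tail: 13.40/0.343 = 39.067; AUC_iv,0→∞ = 110.2425 + 39.067 = 149.3095 mg/L·h
Trapezoidal AUC_0→8.75 (intramuscular injection):
  [0→1.5]: (0.00+33.45)/2 × 1.5 = 25.0875
  [1.5→1.75]: (33.45+32.52)/2 × 0.25 = 8.24625
  [1.75→2.75]: (32.52+25.85)/2 × 1 = 29.185
  [2.75→8.75]: (25.85+3.49)/2 × 6 = 88.02
  Sum = 150.53875 mg/L·h
intramuscular injection tail: 3.49/0.343 = 10.175; AUC_ev,0→∞ = 150.53875 + 10.175 = 160.71375 mg/L·h
F = (AUC_ev/D_ev)/(AUC_iv/D_iv) = (160.71375/400)/(149.3095/100) = 0.401784/1.493095 = 0.2691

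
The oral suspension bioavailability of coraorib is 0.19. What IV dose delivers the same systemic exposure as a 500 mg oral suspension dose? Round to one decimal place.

Systemic exposure from an extravascular dose = F × D_ev, so the equivalent IV dose is F × D_ev.
D_iv = F × D_ev = 0.19 × 500 = 95 mg

D_iv = 95.0 mg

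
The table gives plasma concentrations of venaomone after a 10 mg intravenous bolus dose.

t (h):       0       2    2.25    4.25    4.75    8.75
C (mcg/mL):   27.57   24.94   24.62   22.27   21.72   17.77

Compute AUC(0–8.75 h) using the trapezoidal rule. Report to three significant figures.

Trapezoidal AUC_0→8.75:
  [0→2]: (27.57+24.94)/2 × 2 = 52.51
  [2→2.25]: (24.94+24.62)/2 × 0.25 = 6.195
  [2.25→4.25]: (24.62+22.27)/2 × 2 = 46.89
  [4.25→4.75]: (22.27+21.72)/2 × 0.5 = 10.9975
  [4.75→8.75]: (21.72+17.77)/2 × 4 = 78.98
  Sum = 195.5725 mcg/mL·h

AUC = 196 mcg/mL·h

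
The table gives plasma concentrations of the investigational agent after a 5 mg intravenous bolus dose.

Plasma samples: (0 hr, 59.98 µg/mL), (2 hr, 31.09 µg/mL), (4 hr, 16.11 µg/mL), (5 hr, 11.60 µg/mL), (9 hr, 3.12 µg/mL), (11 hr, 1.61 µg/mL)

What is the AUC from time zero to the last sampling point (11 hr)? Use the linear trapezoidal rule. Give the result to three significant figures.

Trapezoidal AUC_0→11:
  [0→2]: (59.98+31.09)/2 × 2 = 91.07
  [2→4]: (31.09+16.11)/2 × 2 = 47.2
  [4→5]: (16.11+11.60)/2 × 1 = 13.855
  [5→9]: (11.60+3.12)/2 × 4 = 29.44
  [9→11]: (3.12+1.61)/2 × 2 = 4.73
  Sum = 186.295 µg/mL·hr

AUC = 186 µg/mL·hr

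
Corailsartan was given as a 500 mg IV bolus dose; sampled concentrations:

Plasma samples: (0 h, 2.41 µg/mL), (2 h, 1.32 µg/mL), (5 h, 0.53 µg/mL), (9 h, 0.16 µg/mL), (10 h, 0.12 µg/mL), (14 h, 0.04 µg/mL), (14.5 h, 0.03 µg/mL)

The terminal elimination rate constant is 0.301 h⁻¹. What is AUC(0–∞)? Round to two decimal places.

AUC = 8.46 µg/mL·h

Trapezoidal AUC_0→14.5:
  [0→2]: (2.41+1.32)/2 × 2 = 3.73
  [2→5]: (1.32+0.53)/2 × 3 = 2.775
  [5→9]: (0.53+0.16)/2 × 4 = 1.38
  [9→10]: (0.16+0.12)/2 × 1 = 0.14
  [10→14]: (0.12+0.04)/2 × 4 = 0.32
  [14→14.5]: (0.04+0.03)/2 × 0.5 = 0.0175
  Sum = 8.3625 µg/mL·h
Extrapolated tail: C_last / k_e = 0.03 / 0.301 = 0.100
AUC_0→∞ = 8.3625 + 0.100 = 8.4625 µg/mL·h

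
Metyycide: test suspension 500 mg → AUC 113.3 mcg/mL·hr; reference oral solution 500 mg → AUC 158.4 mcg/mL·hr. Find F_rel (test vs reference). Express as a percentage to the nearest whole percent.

F_rel = 72%

F_rel = (AUC_test/D_test) / (AUC_ref/D_ref)
      = (113.3/500) / (158.4/500)
      = 0.2266 / 0.3168 = 0.7153 = 71.53%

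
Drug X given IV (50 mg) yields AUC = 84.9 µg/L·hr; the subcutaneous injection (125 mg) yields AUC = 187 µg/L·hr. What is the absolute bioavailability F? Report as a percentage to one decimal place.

F = (AUC_ev / D_ev) / (AUC_iv / D_iv)
  = (187/125) / (84.9/50)
  = 1.496 / 1.698 = 0.8810
  = 88.10%

F = 88.1%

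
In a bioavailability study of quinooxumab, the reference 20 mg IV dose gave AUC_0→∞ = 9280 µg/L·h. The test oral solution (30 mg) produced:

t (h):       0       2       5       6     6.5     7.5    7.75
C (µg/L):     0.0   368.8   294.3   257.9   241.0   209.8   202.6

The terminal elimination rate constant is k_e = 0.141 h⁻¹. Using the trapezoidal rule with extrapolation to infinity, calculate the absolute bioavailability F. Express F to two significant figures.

Trapezoidal AUC_0→7.75 (oral solution):
  [0→2]: (0.0+368.8)/2 × 2 = 368.8
  [2→5]: (368.8+294.3)/2 × 3 = 994.65
  [5→6]: (294.3+257.9)/2 × 1 = 276.1
  [6→6.5]: (257.9+241.0)/2 × 0.5 = 124.725
  [6.5→7.5]: (241.0+209.8)/2 × 1 = 225.4
  [7.5→7.75]: (209.8+202.6)/2 × 0.25 = 51.55
  Sum = 2041.225 µg/L·h
Tail: C_last/k_e = 202.6/0.141 = 1436.879
AUC_0→∞ (oral solution) = 2041.225 + 1436.879 = 3478.104 µg/L·h
F = (AUC_ev/D_ev)/(AUC_iv/D_iv) = (3478.104/30)/(9280/20) = 115.9368/464 = 0.2499

F = 0.25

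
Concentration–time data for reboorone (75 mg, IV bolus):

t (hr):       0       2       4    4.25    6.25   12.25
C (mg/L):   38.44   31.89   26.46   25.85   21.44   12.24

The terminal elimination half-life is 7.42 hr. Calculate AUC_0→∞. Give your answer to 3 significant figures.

AUC = 415 mg/L·hr

Trapezoidal AUC_0→12.25:
  [0→2]: (38.44+31.89)/2 × 2 = 70.33
  [2→4]: (31.89+26.46)/2 × 2 = 58.35
  [4→4.25]: (26.46+25.85)/2 × 0.25 = 6.53875
  [4.25→6.25]: (25.85+21.44)/2 × 2 = 47.29
  [6.25→12.25]: (21.44+12.24)/2 × 6 = 101.04
  Sum = 283.54875 mg/L·hr
k_e = ln2 / t½ = 0.693147 / 7.42 = 0.0934 hr^-1
Extrapolated tail: C_last / k_e = 12.24 / 0.0934 = 131.049
AUC_0→∞ = 283.54875 + 131.049 = 414.59775 mg/L·hr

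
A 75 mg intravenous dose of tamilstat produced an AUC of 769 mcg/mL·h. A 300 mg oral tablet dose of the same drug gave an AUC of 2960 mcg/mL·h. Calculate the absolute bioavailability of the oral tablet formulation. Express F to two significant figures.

F = 0.96

F = (AUC_ev / D_ev) / (AUC_iv / D_iv)
  = (2960/300) / (769/75)
  = 9.86667 / 10.2533 = 0.9623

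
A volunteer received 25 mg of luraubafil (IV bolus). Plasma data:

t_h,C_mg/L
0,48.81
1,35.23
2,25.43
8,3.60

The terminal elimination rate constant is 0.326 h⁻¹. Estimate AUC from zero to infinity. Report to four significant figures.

AUC = 170.5 mg/L·h

Trapezoidal AUC_0→8:
  [0→1]: (48.81+35.23)/2 × 1 = 42.02
  [1→2]: (35.23+25.43)/2 × 1 = 30.33
  [2→8]: (25.43+3.60)/2 × 6 = 87.09
  Sum = 159.44 mg/L·h
Extrapolated tail: C_last / k_e = 3.60 / 0.326 = 11.043
AUC_0→∞ = 159.44 + 11.043 = 170.483 mg/L·h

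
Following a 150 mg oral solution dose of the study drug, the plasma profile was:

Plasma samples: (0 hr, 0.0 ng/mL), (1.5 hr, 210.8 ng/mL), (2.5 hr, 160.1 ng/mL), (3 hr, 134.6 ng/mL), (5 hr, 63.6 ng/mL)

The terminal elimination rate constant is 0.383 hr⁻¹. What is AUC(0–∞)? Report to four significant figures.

AUC = 781.5 ng/mL·hr

Trapezoidal AUC_0→5:
  [0→1.5]: (0.0+210.8)/2 × 1.5 = 158.1
  [1.5→2.5]: (210.8+160.1)/2 × 1 = 185.45
  [2.5→3]: (160.1+134.6)/2 × 0.5 = 73.675
  [3→5]: (134.6+63.6)/2 × 2 = 198.2
  Sum = 615.425 ng/mL·hr
Extrapolated tail: C_last / k_e = 63.6 / 0.383 = 166.057
AUC_0→∞ = 615.425 + 166.057 = 781.482 ng/mL·hr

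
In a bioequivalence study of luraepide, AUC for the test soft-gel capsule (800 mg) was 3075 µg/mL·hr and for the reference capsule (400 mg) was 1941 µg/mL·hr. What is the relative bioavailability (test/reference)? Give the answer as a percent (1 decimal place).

F_rel = (AUC_test/D_test) / (AUC_ref/D_ref)
      = (3075/800) / (1941/400)
      = 3.84375 / 4.8525 = 0.7921 = 79.21%

F_rel = 79.2%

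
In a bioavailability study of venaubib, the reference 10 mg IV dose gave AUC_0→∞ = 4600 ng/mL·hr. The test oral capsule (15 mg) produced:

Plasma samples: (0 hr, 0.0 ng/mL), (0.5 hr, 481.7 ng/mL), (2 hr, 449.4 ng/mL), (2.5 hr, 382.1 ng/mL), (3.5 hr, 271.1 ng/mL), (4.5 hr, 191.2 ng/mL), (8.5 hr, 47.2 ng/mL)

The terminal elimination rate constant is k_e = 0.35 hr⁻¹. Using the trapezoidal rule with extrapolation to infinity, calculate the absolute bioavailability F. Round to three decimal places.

F = 0.318

Trapezoidal AUC_0→8.5 (oral capsule):
  [0→0.5]: (0.0+481.7)/2 × 0.5 = 120.425
  [0.5→2]: (481.7+449.4)/2 × 1.5 = 698.325
  [2→2.5]: (449.4+382.1)/2 × 0.5 = 207.875
  [2.5→3.5]: (382.1+271.1)/2 × 1 = 326.6
  [3.5→4.5]: (271.1+191.2)/2 × 1 = 231.15
  [4.5→8.5]: (191.2+47.2)/2 × 4 = 476.8
  Sum = 2061.175 ng/mL·hr
Tail: C_last/k_e = 47.2/0.35 = 134.857
AUC_0→∞ (oral capsule) = 2061.175 + 134.857 = 2196.032 ng/mL·hr
F = (AUC_ev/D_ev)/(AUC_iv/D_iv) = (2196.032/15)/(4600/10) = 146.402/460 = 0.3183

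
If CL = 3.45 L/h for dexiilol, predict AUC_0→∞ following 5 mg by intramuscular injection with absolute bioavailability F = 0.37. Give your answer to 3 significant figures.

AUC = 0.536 mg/L·h

AUC_0→∞ = F × Dose / CL
        = 0.37 × 5 / 3.45 = 0.536232 mg/L·h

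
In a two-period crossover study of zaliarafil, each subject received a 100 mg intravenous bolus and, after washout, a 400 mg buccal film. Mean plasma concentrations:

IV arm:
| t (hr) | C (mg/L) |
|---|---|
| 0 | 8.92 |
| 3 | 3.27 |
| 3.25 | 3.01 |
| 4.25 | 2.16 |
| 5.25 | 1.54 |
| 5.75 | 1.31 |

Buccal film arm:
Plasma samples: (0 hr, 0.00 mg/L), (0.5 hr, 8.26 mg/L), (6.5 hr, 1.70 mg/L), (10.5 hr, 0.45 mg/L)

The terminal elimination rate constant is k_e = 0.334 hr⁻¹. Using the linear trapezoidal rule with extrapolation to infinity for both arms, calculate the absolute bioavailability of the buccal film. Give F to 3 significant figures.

F = 0.334

Trapezoidal AUC_0→5.75 (IV):
  [0→3]: (8.92+3.27)/2 × 3 = 18.285
  [3→3.25]: (3.27+3.01)/2 × 0.25 = 0.785
  [3.25→4.25]: (3.01+2.16)/2 × 1 = 2.585
  [4.25→5.25]: (2.16+1.54)/2 × 1 = 1.85
  [5.25→5.75]: (1.54+1.31)/2 × 0.5 = 0.7125
  Sum = 24.2175 mg/L·hr
IV tail: 1.31/0.334 = 3.922; AUC_iv,0→∞ = 24.2175 + 3.922 = 28.1395 mg/L·hr
Trapezoidal AUC_0→10.5 (buccal film):
  [0→0.5]: (0.00+8.26)/2 × 0.5 = 2.065
  [0.5→6.5]: (8.26+1.70)/2 × 6 = 29.88
  [6.5→10.5]: (1.70+0.45)/2 × 4 = 4.3
  Sum = 36.245 mg/L·hr
buccal film tail: 0.45/0.334 = 1.347; AUC_ev,0→∞ = 36.245 + 1.347 = 37.592 mg/L·hr
F = (AUC_ev/D_ev)/(AUC_iv/D_iv) = (37.592/400)/(28.1395/100) = 0.09398/0.281395 = 0.3340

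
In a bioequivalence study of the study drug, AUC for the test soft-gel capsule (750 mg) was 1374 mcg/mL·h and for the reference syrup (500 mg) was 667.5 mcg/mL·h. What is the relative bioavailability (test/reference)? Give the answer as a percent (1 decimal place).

F_rel = (AUC_test/D_test) / (AUC_ref/D_ref)
      = (1374/750) / (667.5/500)
      = 1.832 / 1.335 = 1.3723 = 137.23%

F_rel = 137.2%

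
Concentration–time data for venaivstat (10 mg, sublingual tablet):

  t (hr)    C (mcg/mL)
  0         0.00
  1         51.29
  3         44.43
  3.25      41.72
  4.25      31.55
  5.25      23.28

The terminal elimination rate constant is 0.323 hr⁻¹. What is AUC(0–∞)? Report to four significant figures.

Trapezoidal AUC_0→5.25:
  [0→1]: (0.00+51.29)/2 × 1 = 25.645
  [1→3]: (51.29+44.43)/2 × 2 = 95.72
  [3→3.25]: (44.43+41.72)/2 × 0.25 = 10.76875
  [3.25→4.25]: (41.72+31.55)/2 × 1 = 36.635
  [4.25→5.25]: (31.55+23.28)/2 × 1 = 27.415
  Sum = 196.18375 mcg/mL·hr
Extrapolated tail: C_last / k_e = 23.28 / 0.323 = 72.074
AUC_0→∞ = 196.18375 + 72.074 = 268.25775 mcg/mL·hr

AUC = 268.3 mcg/mL·hr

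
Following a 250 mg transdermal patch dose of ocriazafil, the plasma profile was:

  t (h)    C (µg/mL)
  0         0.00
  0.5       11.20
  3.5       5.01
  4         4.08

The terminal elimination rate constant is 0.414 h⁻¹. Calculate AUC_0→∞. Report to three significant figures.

Trapezoidal AUC_0→4:
  [0→0.5]: (0.00+11.20)/2 × 0.5 = 2.8
  [0.5→3.5]: (11.20+5.01)/2 × 3 = 24.315
  [3.5→4]: (5.01+4.08)/2 × 0.5 = 2.2725
  Sum = 29.3875 µg/mL·h
Extrapolated tail: C_last / k_e = 4.08 / 0.414 = 9.855
AUC_0→∞ = 29.3875 + 9.855 = 39.2425 µg/mL·h

AUC = 39.2 µg/mL·h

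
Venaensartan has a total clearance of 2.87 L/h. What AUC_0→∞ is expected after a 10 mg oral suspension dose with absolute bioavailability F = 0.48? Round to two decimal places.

AUC = 1.67 mg/L·h

AUC_0→∞ = F × Dose / CL
        = 0.48 × 10 / 2.87 = 1.67247 mg/L·h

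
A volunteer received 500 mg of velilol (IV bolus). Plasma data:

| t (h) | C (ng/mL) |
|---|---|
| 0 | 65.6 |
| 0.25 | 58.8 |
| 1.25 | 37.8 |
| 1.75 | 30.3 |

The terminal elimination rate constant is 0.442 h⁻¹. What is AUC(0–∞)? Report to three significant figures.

AUC = 149 ng/mL·h

Trapezoidal AUC_0→1.75:
  [0→0.25]: (65.6+58.8)/2 × 0.25 = 15.55
  [0.25→1.25]: (58.8+37.8)/2 × 1 = 48.3
  [1.25→1.75]: (37.8+30.3)/2 × 0.5 = 17.025
  Sum = 80.875 ng/mL·h
Extrapolated tail: C_last / k_e = 30.3 / 0.442 = 68.552
AUC_0→∞ = 80.875 + 68.552 = 149.427 ng/mL·h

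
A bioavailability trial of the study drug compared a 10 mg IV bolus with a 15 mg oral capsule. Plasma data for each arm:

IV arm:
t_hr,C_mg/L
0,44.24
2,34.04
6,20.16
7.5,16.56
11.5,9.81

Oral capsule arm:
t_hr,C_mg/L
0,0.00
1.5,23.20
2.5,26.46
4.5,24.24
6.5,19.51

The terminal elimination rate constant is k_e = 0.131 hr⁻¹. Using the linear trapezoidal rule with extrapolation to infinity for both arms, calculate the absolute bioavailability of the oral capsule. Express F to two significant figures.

F = 0.56

Trapezoidal AUC_0→11.5 (IV):
  [0→2]: (44.24+34.04)/2 × 2 = 78.28
  [2→6]: (34.04+20.16)/2 × 4 = 108.4
  [6→7.5]: (20.16+16.56)/2 × 1.5 = 27.54
  [7.5→11.5]: (16.56+9.81)/2 × 4 = 52.74
  Sum = 266.96 mg/L·hr
IV tail: 9.81/0.131 = 74.885; AUC_iv,0→∞ = 266.96 + 74.885 = 341.845 mg/L·hr
Trapezoidal AUC_0→6.5 (oral capsule):
  [0→1.5]: (0.00+23.20)/2 × 1.5 = 17.4
  [1.5→2.5]: (23.20+26.46)/2 × 1 = 24.83
  [2.5→4.5]: (26.46+24.24)/2 × 2 = 50.7
  [4.5→6.5]: (24.24+19.51)/2 × 2 = 43.75
  Sum = 136.68 mg/L·hr
oral capsule tail: 19.51/0.131 = 148.931; AUC_ev,0→∞ = 136.68 + 148.931 = 285.611 mg/L·hr
F = (AUC_ev/D_ev)/(AUC_iv/D_iv) = (285.611/15)/(341.845/10) = 19.0407/34.1845 = 0.5570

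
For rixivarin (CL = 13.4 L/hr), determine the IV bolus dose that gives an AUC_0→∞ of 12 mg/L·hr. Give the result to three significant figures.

Dose = 161 mg

Dose_iv = CL × AUC_0→∞
     = 13.4 × 12 = 160.8 mg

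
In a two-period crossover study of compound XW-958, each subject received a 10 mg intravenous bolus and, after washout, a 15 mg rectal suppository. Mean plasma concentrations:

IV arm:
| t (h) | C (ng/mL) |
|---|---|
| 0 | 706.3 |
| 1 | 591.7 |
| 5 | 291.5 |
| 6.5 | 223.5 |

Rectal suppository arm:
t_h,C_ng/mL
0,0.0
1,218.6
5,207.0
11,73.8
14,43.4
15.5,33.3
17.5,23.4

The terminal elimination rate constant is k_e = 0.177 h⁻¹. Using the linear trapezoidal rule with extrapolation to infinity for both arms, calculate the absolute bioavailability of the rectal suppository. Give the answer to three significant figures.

F = 0.365

Trapezoidal AUC_0→6.5 (IV):
  [0→1]: (706.3+591.7)/2 × 1 = 649.0
  [1→5]: (591.7+291.5)/2 × 4 = 1766.4
  [5→6.5]: (291.5+223.5)/2 × 1.5 = 386.25
  Sum = 2801.65 ng/mL·h
IV tail: 223.5/0.177 = 1262.712; AUC_iv,0→∞ = 2801.65 + 1262.712 = 4064.362 ng/mL·h
Trapezoidal AUC_0→17.5 (rectal suppository):
  [0→1]: (0.0+218.6)/2 × 1 = 109.3
  [1→5]: (218.6+207.0)/2 × 4 = 851.2
  [5→11]: (207.0+73.8)/2 × 6 = 842.4
  [11→14]: (73.8+43.4)/2 × 3 = 175.8
  [14→15.5]: (43.4+33.3)/2 × 1.5 = 57.525
  [15.5→17.5]: (33.3+23.4)/2 × 2 = 56.7
  Sum = 2092.925 ng/mL·h
rectal suppository tail: 23.4/0.177 = 132.203; AUC_ev,0→∞ = 2092.925 + 132.203 = 2225.128 ng/mL·h
F = (AUC_ev/D_ev)/(AUC_iv/D_iv) = (2225.128/15)/(4064.362/10) = 148.342/406.4362 = 0.3650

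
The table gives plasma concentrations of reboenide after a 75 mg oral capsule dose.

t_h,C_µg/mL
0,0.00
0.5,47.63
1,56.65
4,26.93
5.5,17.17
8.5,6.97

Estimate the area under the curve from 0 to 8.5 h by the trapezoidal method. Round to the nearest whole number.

AUC = 233 µg/mL·h

Trapezoidal AUC_0→8.5:
  [0→0.5]: (0.00+47.63)/2 × 0.5 = 11.9075
  [0.5→1]: (47.63+56.65)/2 × 0.5 = 26.07
  [1→4]: (56.65+26.93)/2 × 3 = 125.37
  [4→5.5]: (26.93+17.17)/2 × 1.5 = 33.075
  [5.5→8.5]: (17.17+6.97)/2 × 3 = 36.21
  Sum = 232.6325 µg/mL·h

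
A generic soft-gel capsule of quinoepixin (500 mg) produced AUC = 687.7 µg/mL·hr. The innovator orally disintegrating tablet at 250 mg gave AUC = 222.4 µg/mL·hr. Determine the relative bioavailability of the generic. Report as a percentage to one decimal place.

F_rel = (AUC_test/D_test) / (AUC_ref/D_ref)
      = (687.7/500) / (222.4/250)
      = 1.3754 / 0.8896 = 1.5461 = 154.61%

F_rel = 154.6%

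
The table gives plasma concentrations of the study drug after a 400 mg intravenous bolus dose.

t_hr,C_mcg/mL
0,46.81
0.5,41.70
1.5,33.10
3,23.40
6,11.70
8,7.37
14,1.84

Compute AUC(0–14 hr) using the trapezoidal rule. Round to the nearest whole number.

AUC = 201 mcg/mL·hr

Trapezoidal AUC_0→14:
  [0→0.5]: (46.81+41.70)/2 × 0.5 = 22.1275
  [0.5→1.5]: (41.70+33.10)/2 × 1 = 37.4
  [1.5→3]: (33.10+23.40)/2 × 1.5 = 42.375
  [3→6]: (23.40+11.70)/2 × 3 = 52.65
  [6→8]: (11.70+7.37)/2 × 2 = 19.07
  [8→14]: (7.37+1.84)/2 × 6 = 27.63
  Sum = 201.2525 mcg/mL·hr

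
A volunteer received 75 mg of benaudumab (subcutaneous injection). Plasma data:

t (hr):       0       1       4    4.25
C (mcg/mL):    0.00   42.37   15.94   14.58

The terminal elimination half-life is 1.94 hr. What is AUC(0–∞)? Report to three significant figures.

Trapezoidal AUC_0→4.25:
  [0→1]: (0.00+42.37)/2 × 1 = 21.185
  [1→4]: (42.37+15.94)/2 × 3 = 87.465
  [4→4.25]: (15.94+14.58)/2 × 0.25 = 3.815
  Sum = 112.465 mcg/mL·hr
k_e = ln2 / t½ = 0.693147 / 1.94 = 0.3573 hr^-1
Extrapolated tail: C_last / k_e = 14.58 / 0.3573 = 40.806
AUC_0→∞ = 112.465 + 40.806 = 153.271 mcg/mL·hr

AUC = 153 mcg/mL·hr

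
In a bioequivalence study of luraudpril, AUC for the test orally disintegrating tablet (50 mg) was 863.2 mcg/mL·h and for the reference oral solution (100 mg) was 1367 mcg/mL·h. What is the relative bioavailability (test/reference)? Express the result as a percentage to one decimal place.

F_rel = 126.3%

F_rel = (AUC_test/D_test) / (AUC_ref/D_ref)
      = (863.2/50) / (1367/100)
      = 17.264 / 13.67 = 1.2629 = 126.29%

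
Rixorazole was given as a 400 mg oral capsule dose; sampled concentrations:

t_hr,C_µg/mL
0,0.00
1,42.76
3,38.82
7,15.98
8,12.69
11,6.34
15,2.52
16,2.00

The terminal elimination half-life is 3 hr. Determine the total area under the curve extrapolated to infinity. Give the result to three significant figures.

Trapezoidal AUC_0→16:
  [0→1]: (0.00+42.76)/2 × 1 = 21.38
  [1→3]: (42.76+38.82)/2 × 2 = 81.58
  [3→7]: (38.82+15.98)/2 × 4 = 109.6
  [7→8]: (15.98+12.69)/2 × 1 = 14.335
  [8→11]: (12.69+6.34)/2 × 3 = 28.545
  [11→15]: (6.34+2.52)/2 × 4 = 17.72
  [15→16]: (2.52+2.00)/2 × 1 = 2.26
  Sum = 275.42 µg/mL·hr
k_e = ln2 / t½ = 0.693147 / 3 = 0.2310 hr^-1
Extrapolated tail: C_last / k_e = 2.00 / 0.231 = 8.658
AUC_0→∞ = 275.42 + 8.658 = 284.078 µg/mL·hr

AUC = 284 µg/mL·hr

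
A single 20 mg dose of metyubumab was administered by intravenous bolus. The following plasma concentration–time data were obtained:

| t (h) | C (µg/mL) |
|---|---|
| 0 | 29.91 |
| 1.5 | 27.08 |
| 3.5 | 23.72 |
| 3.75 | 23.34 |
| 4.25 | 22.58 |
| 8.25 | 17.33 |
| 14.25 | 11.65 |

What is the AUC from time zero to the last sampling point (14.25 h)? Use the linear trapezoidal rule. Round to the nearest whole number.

Trapezoidal AUC_0→14.25:
  [0→1.5]: (29.91+27.08)/2 × 1.5 = 42.7425
  [1.5→3.5]: (27.08+23.72)/2 × 2 = 50.8
  [3.5→3.75]: (23.72+23.34)/2 × 0.25 = 5.8825
  [3.75→4.25]: (23.34+22.58)/2 × 0.5 = 11.48
  [4.25→8.25]: (22.58+17.33)/2 × 4 = 79.82
  [8.25→14.25]: (17.33+11.65)/2 × 6 = 86.94
  Sum = 277.665 µg/mL·h

AUC = 278 µg/mL·h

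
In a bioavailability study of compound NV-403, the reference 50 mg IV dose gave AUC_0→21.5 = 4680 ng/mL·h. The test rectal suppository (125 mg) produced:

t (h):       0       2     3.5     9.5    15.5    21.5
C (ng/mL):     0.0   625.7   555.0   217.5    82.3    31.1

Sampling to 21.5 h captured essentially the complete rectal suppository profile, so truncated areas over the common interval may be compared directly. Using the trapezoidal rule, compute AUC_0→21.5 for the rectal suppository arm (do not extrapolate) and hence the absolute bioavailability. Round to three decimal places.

F = 0.433

Trapezoidal AUC_0→21.5 (rectal suppository):
  [0→2]: (0.0+625.7)/2 × 2 = 625.7
  [2→3.5]: (625.7+555.0)/2 × 1.5 = 885.525
  [3.5→9.5]: (555.0+217.5)/2 × 6 = 2317.5
  [9.5→15.5]: (217.5+82.3)/2 × 6 = 899.4
  [15.5→21.5]: (82.3+31.1)/2 × 6 = 340.2
  Sum = 5068.325 ng/mL·h
F = (AUC_ev/D_ev)/(AUC_iv/D_iv) = (5068.325/125)/(4680/50) = 40.5466/93.6 = 0.4332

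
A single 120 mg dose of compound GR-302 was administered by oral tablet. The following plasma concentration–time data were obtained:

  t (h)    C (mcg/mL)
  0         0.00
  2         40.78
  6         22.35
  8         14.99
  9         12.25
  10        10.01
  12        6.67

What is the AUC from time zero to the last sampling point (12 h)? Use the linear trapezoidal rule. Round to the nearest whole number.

Trapezoidal AUC_0→12:
  [0→2]: (0.00+40.78)/2 × 2 = 40.78
  [2→6]: (40.78+22.35)/2 × 4 = 126.26
  [6→8]: (22.35+14.99)/2 × 2 = 37.34
  [8→9]: (14.99+12.25)/2 × 1 = 13.62
  [9→10]: (12.25+10.01)/2 × 1 = 11.13
  [10→12]: (10.01+6.67)/2 × 2 = 16.68
  Sum = 245.81 mcg/mL·h

AUC = 246 mcg/mL·h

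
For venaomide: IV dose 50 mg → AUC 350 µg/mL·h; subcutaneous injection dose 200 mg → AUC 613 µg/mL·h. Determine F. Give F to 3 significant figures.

F = (AUC_ev / D_ev) / (AUC_iv / D_iv)
  = (613/200) / (350/50)
  = 3.065 / 7 = 0.4379

F = 0.438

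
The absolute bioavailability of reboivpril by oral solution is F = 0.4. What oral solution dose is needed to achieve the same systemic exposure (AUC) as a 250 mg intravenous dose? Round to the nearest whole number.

For equal systemic exposure: F × D_ev = D_iv
D_ev = D_iv / F = 250 / 0.4 = 625 mg

D_oral = 625 mg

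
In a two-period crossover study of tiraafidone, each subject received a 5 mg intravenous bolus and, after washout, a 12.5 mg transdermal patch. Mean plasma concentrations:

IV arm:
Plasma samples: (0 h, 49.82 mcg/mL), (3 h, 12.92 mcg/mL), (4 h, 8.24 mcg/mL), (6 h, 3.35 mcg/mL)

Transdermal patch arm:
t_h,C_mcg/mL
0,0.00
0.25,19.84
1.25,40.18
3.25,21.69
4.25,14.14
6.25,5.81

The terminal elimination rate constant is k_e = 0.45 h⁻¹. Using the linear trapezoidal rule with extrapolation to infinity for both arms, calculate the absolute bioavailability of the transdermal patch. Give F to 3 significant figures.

Trapezoidal AUC_0→6 (IV):
  [0→3]: (49.82+12.92)/2 × 3 = 94.11
  [3→4]: (12.92+8.24)/2 × 1 = 10.58
  [4→6]: (8.24+3.35)/2 × 2 = 11.59
  Sum = 116.28 mcg/mL·h
IV tail: 3.35/0.45 = 7.444; AUC_iv,0→∞ = 116.28 + 7.444 = 123.724 mcg/mL·h
Trapezoidal AUC_0→6.25 (transdermal patch):
  [0→0.25]: (0.00+19.84)/2 × 0.25 = 2.48
  [0.25→1.25]: (19.84+40.18)/2 × 1 = 30.01
  [1.25→3.25]: (40.18+21.69)/2 × 2 = 61.87
  [3.25→4.25]: (21.69+14.14)/2 × 1 = 17.915
  [4.25→6.25]: (14.14+5.81)/2 × 2 = 19.95
  Sum = 132.225 mcg/mL·h
transdermal patch tail: 5.81/0.45 = 12.911; AUC_ev,0→∞ = 132.225 + 12.911 = 145.136 mcg/mL·h
F = (AUC_ev/D_ev)/(AUC_iv/D_iv) = (145.136/12.5)/(123.724/5) = 11.61088/24.7448 = 0.4692

F = 0.469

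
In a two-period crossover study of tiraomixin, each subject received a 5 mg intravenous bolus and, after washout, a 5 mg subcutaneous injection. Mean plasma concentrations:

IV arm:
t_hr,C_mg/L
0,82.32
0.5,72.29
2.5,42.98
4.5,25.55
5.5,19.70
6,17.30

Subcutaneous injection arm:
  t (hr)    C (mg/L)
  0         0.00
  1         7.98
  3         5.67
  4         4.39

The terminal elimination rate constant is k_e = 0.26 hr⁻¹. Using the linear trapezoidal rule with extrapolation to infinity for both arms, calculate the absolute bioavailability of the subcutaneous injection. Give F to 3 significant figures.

F = 0.123

Trapezoidal AUC_0→6 (IV):
  [0→0.5]: (82.32+72.29)/2 × 0.5 = 38.6525
  [0.5→2.5]: (72.29+42.98)/2 × 2 = 115.27
  [2.5→4.5]: (42.98+25.55)/2 × 2 = 68.53
  [4.5→5.5]: (25.55+19.70)/2 × 1 = 22.625
  [5.5→6]: (19.70+17.30)/2 × 0.5 = 9.25
  Sum = 254.3275 mg/L·hr
IV tail: 17.30/0.26 = 66.538; AUC_iv,0→∞ = 254.3275 + 66.538 = 320.8655 mg/L·hr
Trapezoidal AUC_0→4 (subcutaneous injection):
  [0→1]: (0.00+7.98)/2 × 1 = 3.99
  [1→3]: (7.98+5.67)/2 × 2 = 13.65
  [3→4]: (5.67+4.39)/2 × 1 = 5.03
  Sum = 22.67 mg/L·hr
subcutaneous injection tail: 4.39/0.26 = 16.885; AUC_ev,0→∞ = 22.67 + 16.885 = 39.555 mg/L·hr
F = (AUC_ev/D_ev)/(AUC_iv/D_iv) = (39.555/5)/(320.8655/5) = 7.911/64.1731 = 0.1233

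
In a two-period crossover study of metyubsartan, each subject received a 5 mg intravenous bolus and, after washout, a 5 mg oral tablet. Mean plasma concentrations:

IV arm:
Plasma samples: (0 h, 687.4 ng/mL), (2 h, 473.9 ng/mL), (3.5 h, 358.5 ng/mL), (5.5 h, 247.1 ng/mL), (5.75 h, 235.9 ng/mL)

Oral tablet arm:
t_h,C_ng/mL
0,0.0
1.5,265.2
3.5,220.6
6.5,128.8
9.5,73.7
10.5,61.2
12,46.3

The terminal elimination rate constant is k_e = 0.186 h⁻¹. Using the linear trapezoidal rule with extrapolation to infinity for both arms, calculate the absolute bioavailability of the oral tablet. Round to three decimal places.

Trapezoidal AUC_0→5.75 (IV):
  [0→2]: (687.4+473.9)/2 × 2 = 1161.3
  [2→3.5]: (473.9+358.5)/2 × 1.5 = 624.3
  [3.5→5.5]: (358.5+247.1)/2 × 2 = 605.6
  [5.5→5.75]: (247.1+235.9)/2 × 0.25 = 60.375
  Sum = 2451.575 ng/mL·h
IV tail: 235.9/0.186 = 1268.280; AUC_iv,0→∞ = 2451.575 + 1268.280 = 3719.855 ng/mL·h
Trapezoidal AUC_0→12 (oral tablet):
  [0→1.5]: (0.0+265.2)/2 × 1.5 = 198.9
  [1.5→3.5]: (265.2+220.6)/2 × 2 = 485.8
  [3.5→6.5]: (220.6+128.8)/2 × 3 = 524.1
  [6.5→9.5]: (128.8+73.7)/2 × 3 = 303.75
  [9.5→10.5]: (73.7+61.2)/2 × 1 = 67.45
  [10.5→12]: (61.2+46.3)/2 × 1.5 = 80.625
  Sum = 1660.625 ng/mL·h
oral tablet tail: 46.3/0.186 = 248.925; AUC_ev,0→∞ = 1660.625 + 248.925 = 1909.55 ng/mL·h
F = (AUC_ev/D_ev)/(AUC_iv/D_iv) = (1909.55/5)/(3719.855/5) = 381.91/743.971 = 0.5133

F = 0.513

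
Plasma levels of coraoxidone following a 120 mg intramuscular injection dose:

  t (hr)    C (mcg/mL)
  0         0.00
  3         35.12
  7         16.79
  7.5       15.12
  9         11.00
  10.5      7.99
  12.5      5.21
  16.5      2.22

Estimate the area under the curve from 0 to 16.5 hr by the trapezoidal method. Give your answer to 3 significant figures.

AUC = 226 mcg/mL·hr

Trapezoidal AUC_0→16.5:
  [0→3]: (0.00+35.12)/2 × 3 = 52.68
  [3→7]: (35.12+16.79)/2 × 4 = 103.82
  [7→7.5]: (16.79+15.12)/2 × 0.5 = 7.9775
  [7.5→9]: (15.12+11.00)/2 × 1.5 = 19.59
  [9→10.5]: (11.00+7.99)/2 × 1.5 = 14.2425
  [10.5→12.5]: (7.99+5.21)/2 × 2 = 13.2
  [12.5→16.5]: (5.21+2.22)/2 × 4 = 14.86
  Sum = 226.37 mcg/mL·hr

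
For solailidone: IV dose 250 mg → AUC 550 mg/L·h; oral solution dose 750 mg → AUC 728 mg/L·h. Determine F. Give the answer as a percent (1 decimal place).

F = 44.1%

F = (AUC_ev / D_ev) / (AUC_iv / D_iv)
  = (728/750) / (550/250)
  = 0.970667 / 2.2 = 0.4412
  = 44.12%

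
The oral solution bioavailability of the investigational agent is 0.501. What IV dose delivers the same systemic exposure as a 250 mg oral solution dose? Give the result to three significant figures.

Systemic exposure from an extravascular dose = F × D_ev, so the equivalent IV dose is F × D_ev.
D_iv = F × D_ev = 0.501 × 250 = 125.25 mg

D_iv = 125 mg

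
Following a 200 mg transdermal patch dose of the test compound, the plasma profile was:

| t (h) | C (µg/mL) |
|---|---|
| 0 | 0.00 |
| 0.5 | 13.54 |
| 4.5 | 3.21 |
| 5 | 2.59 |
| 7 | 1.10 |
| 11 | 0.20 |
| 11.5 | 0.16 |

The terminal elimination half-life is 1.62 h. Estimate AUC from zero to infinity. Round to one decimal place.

Trapezoidal AUC_0→11.5:
  [0→0.5]: (0.00+13.54)/2 × 0.5 = 3.385
  [0.5→4.5]: (13.54+3.21)/2 × 4 = 33.5
  [4.5→5]: (3.21+2.59)/2 × 0.5 = 1.45
  [5→7]: (2.59+1.10)/2 × 2 = 3.69
  [7→11]: (1.10+0.20)/2 × 4 = 2.6
  [11→11.5]: (0.20+0.16)/2 × 0.5 = 0.09
  Sum = 44.715 µg/mL·h
k_e = ln2 / t½ = 0.693147 / 1.62 = 0.4279 h^-1
Extrapolated tail: C_last / k_e = 0.16 / 0.4279 = 0.374
AUC_0→∞ = 44.715 + 0.374 = 45.089 µg/mL·h

AUC = 45.1 µg/mL·h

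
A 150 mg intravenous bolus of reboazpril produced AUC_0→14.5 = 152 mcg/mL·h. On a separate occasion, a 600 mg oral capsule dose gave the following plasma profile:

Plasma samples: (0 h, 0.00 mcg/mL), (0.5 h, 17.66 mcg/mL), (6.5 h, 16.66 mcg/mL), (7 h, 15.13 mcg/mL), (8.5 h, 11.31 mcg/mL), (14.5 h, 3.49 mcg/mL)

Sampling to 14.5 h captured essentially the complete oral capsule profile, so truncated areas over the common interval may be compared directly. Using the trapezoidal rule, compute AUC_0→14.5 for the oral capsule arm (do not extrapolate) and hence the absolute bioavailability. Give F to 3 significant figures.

F = 0.295

Trapezoidal AUC_0→14.5 (oral capsule):
  [0→0.5]: (0.00+17.66)/2 × 0.5 = 4.415
  [0.5→6.5]: (17.66+16.66)/2 × 6 = 102.96
  [6.5→7]: (16.66+15.13)/2 × 0.5 = 7.9475
  [7→8.5]: (15.13+11.31)/2 × 1.5 = 19.83
  [8.5→14.5]: (11.31+3.49)/2 × 6 = 44.4
  Sum = 179.5525 mcg/mL·h
F = (AUC_ev/D_ev)/(AUC_iv/D_iv) = (179.5525/600)/(152/150) = 0.299254/1.01333 = 0.2953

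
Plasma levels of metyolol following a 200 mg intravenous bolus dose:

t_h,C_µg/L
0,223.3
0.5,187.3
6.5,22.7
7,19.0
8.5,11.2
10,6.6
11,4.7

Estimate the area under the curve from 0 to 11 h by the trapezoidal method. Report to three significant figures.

AUC = 785 µg/L·h

Trapezoidal AUC_0→11:
  [0→0.5]: (223.3+187.3)/2 × 0.5 = 102.65
  [0.5→6.5]: (187.3+22.7)/2 × 6 = 630.0
  [6.5→7]: (22.7+19.0)/2 × 0.5 = 10.425
  [7→8.5]: (19.0+11.2)/2 × 1.5 = 22.65
  [8.5→10]: (11.2+6.6)/2 × 1.5 = 13.35
  [10→11]: (6.6+4.7)/2 × 1 = 5.65
  Sum = 784.725 µg/L·h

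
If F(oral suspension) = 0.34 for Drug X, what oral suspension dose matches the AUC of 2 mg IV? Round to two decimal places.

D_oral = 5.88 mg

For equal systemic exposure: F × D_ev = D_iv
D_ev = D_iv / F = 2 / 0.34 = 5.88235 mg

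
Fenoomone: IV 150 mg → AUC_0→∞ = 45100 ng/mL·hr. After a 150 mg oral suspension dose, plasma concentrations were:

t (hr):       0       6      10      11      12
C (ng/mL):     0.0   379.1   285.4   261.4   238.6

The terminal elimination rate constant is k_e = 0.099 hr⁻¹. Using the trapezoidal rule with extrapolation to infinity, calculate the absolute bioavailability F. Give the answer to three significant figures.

Trapezoidal AUC_0→12 (oral suspension):
  [0→6]: (0.0+379.1)/2 × 6 = 1137.3
  [6→10]: (379.1+285.4)/2 × 4 = 1329.0
  [10→11]: (285.4+261.4)/2 × 1 = 273.4
  [11→12]: (261.4+238.6)/2 × 1 = 250.0
  Sum = 2989.7 ng/mL·hr
Tail: C_last/k_e = 238.6/0.099 = 2410.101
AUC_0→∞ (oral suspension) = 2989.7 + 2410.101 = 5399.801 ng/mL·hr
F = (AUC_ev/D_ev)/(AUC_iv/D_iv) = (5399.801/150)/(45100/150) = 35.9987/300.667 = 0.1197

F = 0.120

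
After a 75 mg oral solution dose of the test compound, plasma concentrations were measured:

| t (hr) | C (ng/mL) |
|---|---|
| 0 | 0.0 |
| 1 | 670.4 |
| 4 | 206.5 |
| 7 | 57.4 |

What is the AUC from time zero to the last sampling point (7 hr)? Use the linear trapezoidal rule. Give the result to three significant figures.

Trapezoidal AUC_0→7:
  [0→1]: (0.0+670.4)/2 × 1 = 335.2
  [1→4]: (670.4+206.5)/2 × 3 = 1315.35
  [4→7]: (206.5+57.4)/2 × 3 = 395.85
  Sum = 2046.4 ng/mL·hr

AUC = 2050 ng/mL·hr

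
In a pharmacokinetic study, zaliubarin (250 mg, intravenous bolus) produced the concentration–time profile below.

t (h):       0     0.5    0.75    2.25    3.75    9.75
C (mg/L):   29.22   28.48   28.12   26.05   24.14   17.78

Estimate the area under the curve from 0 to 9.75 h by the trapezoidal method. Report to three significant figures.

Trapezoidal AUC_0→9.75:
  [0→0.5]: (29.22+28.48)/2 × 0.5 = 14.425
  [0.5→0.75]: (28.48+28.12)/2 × 0.25 = 7.075
  [0.75→2.25]: (28.12+26.05)/2 × 1.5 = 40.6275
  [2.25→3.75]: (26.05+24.14)/2 × 1.5 = 37.6425
  [3.75→9.75]: (24.14+17.78)/2 × 6 = 125.76
  Sum = 225.53 mg/L·h

AUC = 226 mg/L·h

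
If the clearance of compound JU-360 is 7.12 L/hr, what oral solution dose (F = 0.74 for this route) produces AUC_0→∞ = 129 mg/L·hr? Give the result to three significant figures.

Dose = 1240 mg

Dose = CL × AUC_0→∞ / F
     = 7.12 × 129 / 0.74 = 1241.19 mg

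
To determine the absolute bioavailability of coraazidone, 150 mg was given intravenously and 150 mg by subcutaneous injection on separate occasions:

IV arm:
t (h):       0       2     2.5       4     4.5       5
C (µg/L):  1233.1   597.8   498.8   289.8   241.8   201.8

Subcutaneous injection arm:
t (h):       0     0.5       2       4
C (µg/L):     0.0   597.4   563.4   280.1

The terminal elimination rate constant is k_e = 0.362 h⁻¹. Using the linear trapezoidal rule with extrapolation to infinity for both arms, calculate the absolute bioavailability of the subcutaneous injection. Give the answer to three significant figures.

F = 0.754

Trapezoidal AUC_0→5 (IV):
  [0→2]: (1233.1+597.8)/2 × 2 = 1830.9
  [2→2.5]: (597.8+498.8)/2 × 0.5 = 274.15
  [2.5→4]: (498.8+289.8)/2 × 1.5 = 591.45
  [4→4.5]: (289.8+241.8)/2 × 0.5 = 132.9
  [4.5→5]: (241.8+201.8)/2 × 0.5 = 110.9
  Sum = 2940.3 µg/L·h
IV tail: 201.8/0.362 = 557.459; AUC_iv,0→∞ = 2940.3 + 557.459 = 3497.759 µg/L·h
Trapezoidal AUC_0→4 (subcutaneous injection):
  [0→0.5]: (0.0+597.4)/2 × 0.5 = 149.35
  [0.5→2]: (597.4+563.4)/2 × 1.5 = 870.6
  [2→4]: (563.4+280.1)/2 × 2 = 843.5
  Sum = 1863.45 µg/L·h
subcutaneous injection tail: 280.1/0.362 = 773.757; AUC_ev,0→∞ = 1863.45 + 773.757 = 2637.207 µg/L·h
F = (AUC_ev/D_ev)/(AUC_iv/D_iv) = (2637.207/150)/(3497.759/150) = 17.58138/23.3184 = 0.7540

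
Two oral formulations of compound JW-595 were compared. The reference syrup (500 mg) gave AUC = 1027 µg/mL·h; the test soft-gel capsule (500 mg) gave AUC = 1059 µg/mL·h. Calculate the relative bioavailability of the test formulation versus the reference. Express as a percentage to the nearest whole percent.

F_rel = 103%

F_rel = (AUC_test/D_test) / (AUC_ref/D_ref)
      = (1059/500) / (1027/500)
      = 2.118 / 2.054 = 1.0312 = 103.12%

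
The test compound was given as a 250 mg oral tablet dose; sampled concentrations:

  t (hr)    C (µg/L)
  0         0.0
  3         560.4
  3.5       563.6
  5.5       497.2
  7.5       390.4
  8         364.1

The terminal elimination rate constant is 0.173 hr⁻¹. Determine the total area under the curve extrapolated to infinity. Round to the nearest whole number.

Trapezoidal AUC_0→8:
  [0→3]: (0.0+560.4)/2 × 3 = 840.6
  [3→3.5]: (560.4+563.6)/2 × 0.5 = 281.0
  [3.5→5.5]: (563.6+497.2)/2 × 2 = 1060.8
  [5.5→7.5]: (497.2+390.4)/2 × 2 = 887.6
  [7.5→8]: (390.4+364.1)/2 × 0.5 = 188.625
  Sum = 3258.625 µg/L·hr
Extrapolated tail: C_last / k_e = 364.1 / 0.173 = 2104.624
AUC_0→∞ = 3258.625 + 2104.624 = 5363.249 µg/L·hr

AUC = 5363 µg/L·hr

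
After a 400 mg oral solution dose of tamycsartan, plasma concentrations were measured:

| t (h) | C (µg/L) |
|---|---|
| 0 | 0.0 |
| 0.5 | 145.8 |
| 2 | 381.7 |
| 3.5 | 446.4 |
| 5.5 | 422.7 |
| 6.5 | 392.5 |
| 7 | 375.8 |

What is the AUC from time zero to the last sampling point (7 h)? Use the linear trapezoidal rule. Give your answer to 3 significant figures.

AUC = 2520 µg/L·h

Trapezoidal AUC_0→7:
  [0→0.5]: (0.0+145.8)/2 × 0.5 = 36.45
  [0.5→2]: (145.8+381.7)/2 × 1.5 = 395.625
  [2→3.5]: (381.7+446.4)/2 × 1.5 = 621.075
  [3.5→5.5]: (446.4+422.7)/2 × 2 = 869.1
  [5.5→6.5]: (422.7+392.5)/2 × 1 = 407.6
  [6.5→7]: (392.5+375.8)/2 × 0.5 = 192.075
  Sum = 2521.925 µg/L·h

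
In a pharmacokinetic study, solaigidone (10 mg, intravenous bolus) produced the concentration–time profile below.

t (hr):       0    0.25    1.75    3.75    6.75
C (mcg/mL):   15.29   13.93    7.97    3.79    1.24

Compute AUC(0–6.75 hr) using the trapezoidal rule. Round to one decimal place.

AUC = 39.4 mcg/mL·hr

Trapezoidal AUC_0→6.75:
  [0→0.25]: (15.29+13.93)/2 × 0.25 = 3.6525
  [0.25→1.75]: (13.93+7.97)/2 × 1.5 = 16.425
  [1.75→3.75]: (7.97+3.79)/2 × 2 = 11.76
  [3.75→6.75]: (3.79+1.24)/2 × 3 = 7.545
  Sum = 39.3825 mcg/mL·hr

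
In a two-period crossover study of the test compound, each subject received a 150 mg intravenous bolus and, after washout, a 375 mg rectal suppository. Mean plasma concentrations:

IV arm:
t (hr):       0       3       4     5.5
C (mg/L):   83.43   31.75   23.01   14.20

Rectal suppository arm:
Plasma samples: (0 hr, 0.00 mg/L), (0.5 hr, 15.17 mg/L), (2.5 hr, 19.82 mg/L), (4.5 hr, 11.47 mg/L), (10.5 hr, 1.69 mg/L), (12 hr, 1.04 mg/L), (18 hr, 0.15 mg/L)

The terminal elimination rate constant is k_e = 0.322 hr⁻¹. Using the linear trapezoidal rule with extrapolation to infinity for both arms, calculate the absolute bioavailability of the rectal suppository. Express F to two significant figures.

F = 0.17

Trapezoidal AUC_0→5.5 (IV):
  [0→3]: (83.43+31.75)/2 × 3 = 172.77
  [3→4]: (31.75+23.01)/2 × 1 = 27.38
  [4→5.5]: (23.01+14.20)/2 × 1.5 = 27.9075
  Sum = 228.0575 mg/L·hr
IV tail: 14.20/0.322 = 44.099; AUC_iv,0→∞ = 228.0575 + 44.099 = 272.1565 mg/L·hr
Trapezoidal AUC_0→18 (rectal suppository):
  [0→0.5]: (0.00+15.17)/2 × 0.5 = 3.7925
  [0.5→2.5]: (15.17+19.82)/2 × 2 = 34.99
  [2.5→4.5]: (19.82+11.47)/2 × 2 = 31.29
  [4.5→10.5]: (11.47+1.69)/2 × 6 = 39.48
  [10.5→12]: (1.69+1.04)/2 × 1.5 = 2.0475
  [12→18]: (1.04+0.15)/2 × 6 = 3.57
  Sum = 115.17 mg/L·hr
rectal suppository tail: 0.15/0.322 = 0.466; AUC_ev,0→∞ = 115.17 + 0.466 = 115.636 mg/L·hr
F = (AUC_ev/D_ev)/(AUC_iv/D_iv) = (115.636/375)/(272.1565/150) = 0.308363/1.81438 = 0.1700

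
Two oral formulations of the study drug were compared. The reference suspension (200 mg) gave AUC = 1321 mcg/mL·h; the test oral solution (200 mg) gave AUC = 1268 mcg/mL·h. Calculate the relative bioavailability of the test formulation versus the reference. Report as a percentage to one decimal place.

F_rel = 96.0%

F_rel = (AUC_test/D_test) / (AUC_ref/D_ref)
      = (1268/200) / (1321/200)
      = 6.34 / 6.605 = 0.9599 = 95.99%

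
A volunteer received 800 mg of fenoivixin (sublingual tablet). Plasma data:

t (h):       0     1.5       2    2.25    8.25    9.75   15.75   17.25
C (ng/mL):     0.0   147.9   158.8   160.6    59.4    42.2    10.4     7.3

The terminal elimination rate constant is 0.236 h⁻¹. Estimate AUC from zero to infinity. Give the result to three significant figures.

AUC = 1170 ng/mL·h

Trapezoidal AUC_0→17.25:
  [0→1.5]: (0.0+147.9)/2 × 1.5 = 110.925
  [1.5→2]: (147.9+158.8)/2 × 0.5 = 76.675
  [2→2.25]: (158.8+160.6)/2 × 0.25 = 39.925
  [2.25→8.25]: (160.6+59.4)/2 × 6 = 660.0
  [8.25→9.75]: (59.4+42.2)/2 × 1.5 = 76.2
  [9.75→15.75]: (42.2+10.4)/2 × 6 = 157.8
  [15.75→17.25]: (10.4+7.3)/2 × 1.5 = 13.275
  Sum = 1134.8 ng/mL·h
Extrapolated tail: C_last / k_e = 7.3 / 0.236 = 30.932
AUC_0→∞ = 1134.8 + 30.932 = 1165.732 ng/mL·h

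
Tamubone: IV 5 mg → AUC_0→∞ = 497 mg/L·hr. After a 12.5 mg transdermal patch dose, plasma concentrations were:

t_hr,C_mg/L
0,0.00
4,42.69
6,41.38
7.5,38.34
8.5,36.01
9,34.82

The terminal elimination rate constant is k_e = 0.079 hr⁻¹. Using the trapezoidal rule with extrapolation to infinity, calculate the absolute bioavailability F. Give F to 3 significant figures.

F = 0.583

Trapezoidal AUC_0→9 (transdermal patch):
  [0→4]: (0.00+42.69)/2 × 4 = 85.38
  [4→6]: (42.69+41.38)/2 × 2 = 84.07
  [6→7.5]: (41.38+38.34)/2 × 1.5 = 59.79
  [7.5→8.5]: (38.34+36.01)/2 × 1 = 37.175
  [8.5→9]: (36.01+34.82)/2 × 0.5 = 17.7075
  Sum = 284.1225 mg/L·hr
Tail: C_last/k_e = 34.82/0.079 = 440.759
AUC_0→∞ (transdermal patch) = 284.1225 + 440.759 = 724.8815 mg/L·hr
F = (AUC_ev/D_ev)/(AUC_iv/D_iv) = (724.8815/12.5)/(497/5) = 57.99052/99.4 = 0.5834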